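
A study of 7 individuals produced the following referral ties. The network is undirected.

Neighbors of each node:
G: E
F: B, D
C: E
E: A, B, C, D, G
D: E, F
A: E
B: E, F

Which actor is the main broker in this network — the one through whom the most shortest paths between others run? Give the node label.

Unnormalized betweenness of each node: A:0, B:2, C:0, D:2, E:25/2, F:1/2, G:0.
E has the largest value, 25/2, making it the main broker — the node through which the most shortest paths run.

E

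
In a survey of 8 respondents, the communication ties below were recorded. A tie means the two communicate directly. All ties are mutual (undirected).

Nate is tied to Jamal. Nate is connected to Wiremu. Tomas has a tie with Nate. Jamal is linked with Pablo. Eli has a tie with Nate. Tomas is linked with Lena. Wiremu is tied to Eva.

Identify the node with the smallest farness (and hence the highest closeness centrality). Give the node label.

Farness (sum of distances to all others) for each node — Eli:16, Eva:20, Jamal:14, Lena:20, Nate:10, Pablo:20, Tomas:14, Wiremu:14.
The smallest farness is 10, for Nate, so Nate has the highest closeness.

Nate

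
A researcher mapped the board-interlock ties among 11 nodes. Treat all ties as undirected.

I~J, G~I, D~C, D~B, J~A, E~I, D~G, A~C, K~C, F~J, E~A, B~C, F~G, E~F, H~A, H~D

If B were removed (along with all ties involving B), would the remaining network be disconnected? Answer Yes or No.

Even without B, every remaining node can still reach every other (the residual graph is connected), so B is not a cut vertex.

No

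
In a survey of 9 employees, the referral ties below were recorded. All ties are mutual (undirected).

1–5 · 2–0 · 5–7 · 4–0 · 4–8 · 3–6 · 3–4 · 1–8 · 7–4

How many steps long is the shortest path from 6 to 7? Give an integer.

One shortest route is 6 – 3 – 4 – 7, which uses 3 edges, and at distance 2 from 6 we only reach {4}, which does not include 7. So d(6,7) = 3.

3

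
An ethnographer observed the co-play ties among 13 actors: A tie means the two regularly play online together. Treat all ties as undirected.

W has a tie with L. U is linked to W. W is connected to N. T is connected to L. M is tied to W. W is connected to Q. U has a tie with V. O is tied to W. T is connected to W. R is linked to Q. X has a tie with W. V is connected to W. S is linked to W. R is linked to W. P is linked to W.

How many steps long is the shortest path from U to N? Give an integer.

2

One shortest route is U – W – N, which uses 2 edges, and U and N are not directly tied, so nothing shorter exists. So d(U,N) = 2.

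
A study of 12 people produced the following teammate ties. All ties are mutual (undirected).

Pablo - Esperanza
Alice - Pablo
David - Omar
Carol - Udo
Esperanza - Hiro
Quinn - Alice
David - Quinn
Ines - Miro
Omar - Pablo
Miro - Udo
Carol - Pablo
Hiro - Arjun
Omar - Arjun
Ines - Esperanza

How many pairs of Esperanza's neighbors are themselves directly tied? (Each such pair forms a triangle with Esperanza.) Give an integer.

0

Esperanza's neighbors are Hiro, Ines, and Pablo, but none of them are tied to each other, so no triangle contains Esperanza.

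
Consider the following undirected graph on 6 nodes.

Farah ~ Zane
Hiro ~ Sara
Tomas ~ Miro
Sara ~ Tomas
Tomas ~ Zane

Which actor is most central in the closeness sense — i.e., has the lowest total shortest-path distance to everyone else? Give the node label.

Farness (sum of distances to all others) for each node — Farah:13, Hiro:13, Miro:11, Sara:9, Tomas:7, Zane:9.
The smallest farness is 7, for Tomas, so Tomas has the highest closeness.

Tomas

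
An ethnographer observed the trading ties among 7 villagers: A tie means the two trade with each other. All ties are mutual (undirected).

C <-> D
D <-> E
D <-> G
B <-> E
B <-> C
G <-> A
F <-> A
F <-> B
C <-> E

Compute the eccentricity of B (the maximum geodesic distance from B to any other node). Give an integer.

Distances from B: A:2, C:1, D:2, E:1, F:1, G:3.
The largest is 3 (to G), so the eccentricity of B is 3.

3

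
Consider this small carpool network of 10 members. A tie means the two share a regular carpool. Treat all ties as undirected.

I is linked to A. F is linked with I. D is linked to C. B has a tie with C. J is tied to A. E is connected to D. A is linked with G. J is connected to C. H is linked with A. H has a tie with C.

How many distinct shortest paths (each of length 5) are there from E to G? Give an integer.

The shortest distance is 5. The length-5 paths are: E–D–C–H–A–G; E–D–C–J–A–G.
That gives 2 distinct shortest paths.

2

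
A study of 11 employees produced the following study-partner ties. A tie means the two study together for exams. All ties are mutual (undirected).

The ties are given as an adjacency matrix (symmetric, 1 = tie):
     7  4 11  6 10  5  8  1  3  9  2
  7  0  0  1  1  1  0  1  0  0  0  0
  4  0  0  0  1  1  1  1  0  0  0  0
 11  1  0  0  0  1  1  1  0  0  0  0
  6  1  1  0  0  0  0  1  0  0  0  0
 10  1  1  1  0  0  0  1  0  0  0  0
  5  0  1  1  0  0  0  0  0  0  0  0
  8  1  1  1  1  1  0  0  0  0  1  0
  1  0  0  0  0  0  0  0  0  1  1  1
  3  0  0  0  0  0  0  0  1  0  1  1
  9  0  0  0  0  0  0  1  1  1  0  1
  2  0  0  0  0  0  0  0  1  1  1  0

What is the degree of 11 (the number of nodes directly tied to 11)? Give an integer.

11 is directly tied to 5, 7, 8, and 10. That is 4 neighbors, so the degree of 11 is 4.

4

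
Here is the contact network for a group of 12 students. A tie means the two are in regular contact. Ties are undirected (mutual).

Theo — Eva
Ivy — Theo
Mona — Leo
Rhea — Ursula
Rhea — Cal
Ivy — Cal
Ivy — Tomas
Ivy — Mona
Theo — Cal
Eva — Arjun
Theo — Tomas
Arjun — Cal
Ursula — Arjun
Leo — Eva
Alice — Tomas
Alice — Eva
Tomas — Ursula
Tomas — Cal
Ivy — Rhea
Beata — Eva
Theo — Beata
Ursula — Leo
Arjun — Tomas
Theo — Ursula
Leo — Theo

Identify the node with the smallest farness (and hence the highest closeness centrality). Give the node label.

Farness (sum of distances to all others) for each node — Alice:22, Arjun:19, Beata:22, Cal:17, Eva:18, Ivy:17, Leo:18, Mona:23, Rhea:22, Theo:15, Tomas:16, Ursula:17.
The smallest farness is 15, for Theo, so Theo has the highest closeness.

Theo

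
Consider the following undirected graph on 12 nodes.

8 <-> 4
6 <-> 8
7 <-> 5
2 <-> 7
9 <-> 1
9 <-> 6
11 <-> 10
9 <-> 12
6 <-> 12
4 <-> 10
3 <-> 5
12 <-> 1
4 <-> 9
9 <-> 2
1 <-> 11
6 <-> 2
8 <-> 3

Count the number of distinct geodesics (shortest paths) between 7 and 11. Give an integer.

1

The shortest distance is 4, and the only length-4 path is 7–2–9–1–11. So there is exactly 1 shortest path.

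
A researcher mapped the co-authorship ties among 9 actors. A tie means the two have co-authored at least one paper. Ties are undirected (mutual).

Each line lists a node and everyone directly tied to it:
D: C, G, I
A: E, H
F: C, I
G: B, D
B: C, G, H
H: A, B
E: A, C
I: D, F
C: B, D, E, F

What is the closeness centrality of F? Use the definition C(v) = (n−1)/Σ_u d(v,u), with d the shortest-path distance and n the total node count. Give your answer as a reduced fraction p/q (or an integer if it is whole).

Distances from F: A:3, B:2, C:1, D:2, E:2, G:3, H:3, I:1. Sum = 17.
n = 9, so closeness = 8/17.

8/17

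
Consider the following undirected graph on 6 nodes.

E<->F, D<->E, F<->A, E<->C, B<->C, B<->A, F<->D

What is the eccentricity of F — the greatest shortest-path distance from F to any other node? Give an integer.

Distances from F: A:1, B:2, C:2, D:1, E:1.
The largest is 2 (to B and C), so the eccentricity of F is 2.

2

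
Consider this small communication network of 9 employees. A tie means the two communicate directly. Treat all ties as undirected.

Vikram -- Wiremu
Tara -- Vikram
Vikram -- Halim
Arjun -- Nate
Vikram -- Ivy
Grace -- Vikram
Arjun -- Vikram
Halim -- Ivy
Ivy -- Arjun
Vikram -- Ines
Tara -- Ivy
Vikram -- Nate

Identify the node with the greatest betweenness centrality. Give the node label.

Unnormalized betweenness of each node: Arjun:1/2, Grace:0, Halim:0, Ines:0, Ivy:3/2, Nate:0, Tara:0, Vikram:22, Wiremu:0.
Vikram has the largest value, 22, making it the main broker — the node through which the most shortest paths run.

Vikram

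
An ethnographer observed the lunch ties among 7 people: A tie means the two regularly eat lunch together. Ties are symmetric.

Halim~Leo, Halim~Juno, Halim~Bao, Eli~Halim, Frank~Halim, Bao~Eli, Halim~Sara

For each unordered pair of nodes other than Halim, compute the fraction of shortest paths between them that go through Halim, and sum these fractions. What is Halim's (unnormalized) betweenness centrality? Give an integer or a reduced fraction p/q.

Pairs whose geodesics pass through Halim — Eli–Frank: 1; Eli–Sara: 1; Eli–Juno: 1; Eli–Leo: 1; Frank–Sara: 1; Frank–Juno: 1; Frank–Bao: 1; Frank–Leo: 1; Sara–Juno: 1; Sara–Bao: 1; Sara–Leo: 1; Juno–Bao: 1; Juno–Leo: 1; Bao–Leo: 1.
All other pairs contribute 0.
Summing the contributions gives betweenness(Halim) = 14.

14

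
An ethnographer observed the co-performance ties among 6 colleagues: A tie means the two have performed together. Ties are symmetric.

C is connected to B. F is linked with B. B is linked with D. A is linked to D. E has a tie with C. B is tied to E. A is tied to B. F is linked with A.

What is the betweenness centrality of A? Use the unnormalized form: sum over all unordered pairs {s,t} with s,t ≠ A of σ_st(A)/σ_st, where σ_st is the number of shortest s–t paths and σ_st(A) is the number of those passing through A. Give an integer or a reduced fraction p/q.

1/2

Pairs whose geodesics pass through A — F–D: 1/2.
All other pairs contribute 0.
Summing the contributions gives betweenness(A) = 1/2.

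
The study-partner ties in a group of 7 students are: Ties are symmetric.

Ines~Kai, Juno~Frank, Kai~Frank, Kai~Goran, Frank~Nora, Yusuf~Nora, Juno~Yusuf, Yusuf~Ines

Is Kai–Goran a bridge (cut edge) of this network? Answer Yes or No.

Yes

Without the Kai–Goran edge there is no alternate route between Kai and Goran, so the network disconnects. It is a bridge.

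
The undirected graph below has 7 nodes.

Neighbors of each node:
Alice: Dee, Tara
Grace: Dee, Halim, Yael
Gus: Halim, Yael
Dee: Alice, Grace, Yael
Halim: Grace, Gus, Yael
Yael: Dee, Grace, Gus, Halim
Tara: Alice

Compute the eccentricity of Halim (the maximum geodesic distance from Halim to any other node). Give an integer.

4

Distances from Halim: Alice:3, Dee:2, Grace:1, Gus:1, Tara:4, Yael:1.
The largest is 4 (to Tara), so the eccentricity of Halim is 4.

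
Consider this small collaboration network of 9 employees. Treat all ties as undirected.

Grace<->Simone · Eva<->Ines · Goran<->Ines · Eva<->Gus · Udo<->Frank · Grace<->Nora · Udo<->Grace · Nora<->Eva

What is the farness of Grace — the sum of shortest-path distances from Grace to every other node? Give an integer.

Distances from Grace: Eva:2, Frank:2, Goran:4, Gus:3, Ines:3, Nora:1, Simone:1, Udo:1.
Sum = 2 + 2 + 4 + 3 + 3 + 1 + 1 + 1 = 17.

17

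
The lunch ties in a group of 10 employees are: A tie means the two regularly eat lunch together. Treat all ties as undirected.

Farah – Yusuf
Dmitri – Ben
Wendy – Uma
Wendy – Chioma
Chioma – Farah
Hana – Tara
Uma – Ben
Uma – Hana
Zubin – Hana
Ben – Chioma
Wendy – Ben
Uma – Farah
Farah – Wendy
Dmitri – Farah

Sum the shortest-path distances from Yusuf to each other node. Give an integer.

Distances from Yusuf: Ben:3, Chioma:2, Dmitri:2, Farah:1, Hana:3, Tara:4, Uma:2, Wendy:2, Zubin:4.
Sum = 3 + 2 + 2 + 1 + 3 + 4 + 2 + 2 + 4 = 23.

23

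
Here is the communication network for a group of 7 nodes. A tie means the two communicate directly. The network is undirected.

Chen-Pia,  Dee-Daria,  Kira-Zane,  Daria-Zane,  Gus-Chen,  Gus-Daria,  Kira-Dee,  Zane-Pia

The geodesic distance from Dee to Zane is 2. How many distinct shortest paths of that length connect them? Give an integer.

2

The shortest distance is 2. The length-2 paths are: Dee–Kira–Zane; Dee–Daria–Zane.
That gives 2 distinct shortest paths.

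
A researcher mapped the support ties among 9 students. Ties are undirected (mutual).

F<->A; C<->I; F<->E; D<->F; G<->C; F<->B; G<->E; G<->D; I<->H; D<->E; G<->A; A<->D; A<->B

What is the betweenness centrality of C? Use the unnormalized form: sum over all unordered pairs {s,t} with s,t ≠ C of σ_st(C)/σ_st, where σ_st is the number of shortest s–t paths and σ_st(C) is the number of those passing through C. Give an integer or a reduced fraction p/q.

Pairs whose geodesics pass through C — H–A: 1; H–F: 3/3; H–D: 1; H–B: 1; H–G: 1; H–E: 1; I–A: 1; I–F: 3/3; I–D: 1; I–B: 1; I–G: 1; I–E: 1.
All other pairs contribute 0.
Summing the contributions gives betweenness(C) = 12.

12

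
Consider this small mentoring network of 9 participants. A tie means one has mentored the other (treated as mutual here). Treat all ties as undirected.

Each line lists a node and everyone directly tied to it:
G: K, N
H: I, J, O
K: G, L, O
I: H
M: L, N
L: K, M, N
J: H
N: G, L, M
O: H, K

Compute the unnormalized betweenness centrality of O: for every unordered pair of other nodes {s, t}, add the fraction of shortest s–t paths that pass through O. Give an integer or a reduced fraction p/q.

Pairs whose geodesics pass through O — I–G: 1; I–L: 1; I–K: 1; I–N: 2/2; I–M: 1; G–J: 1; G–H: 1; L–J: 1; L–H: 1; J–K: 1; J–N: 2/2; J–M: 1; K–H: 1; N–H: 2/2 … (+1 more pairs).
All other pairs contribute 0.
Summing the contributions gives betweenness(O) = 15.

15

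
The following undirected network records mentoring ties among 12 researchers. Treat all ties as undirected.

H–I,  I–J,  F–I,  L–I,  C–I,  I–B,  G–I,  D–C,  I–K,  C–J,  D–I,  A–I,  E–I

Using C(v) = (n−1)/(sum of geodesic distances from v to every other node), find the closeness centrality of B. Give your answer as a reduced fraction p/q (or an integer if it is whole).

11/21

Distances from B: A:2, C:2, D:2, E:2, F:2, G:2, H:2, I:1, J:2, K:2, L:2. Sum = 21.
n = 12, so closeness = 11/21.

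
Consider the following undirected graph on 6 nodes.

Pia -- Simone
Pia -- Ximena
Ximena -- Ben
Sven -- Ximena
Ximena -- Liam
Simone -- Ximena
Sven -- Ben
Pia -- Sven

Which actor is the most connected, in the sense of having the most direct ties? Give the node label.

Degrees — Ben:2, Liam:1, Pia:3, Simone:2, Sven:3, Ximena:5.
The maximum is 5, attained only by Ximena.

Ximena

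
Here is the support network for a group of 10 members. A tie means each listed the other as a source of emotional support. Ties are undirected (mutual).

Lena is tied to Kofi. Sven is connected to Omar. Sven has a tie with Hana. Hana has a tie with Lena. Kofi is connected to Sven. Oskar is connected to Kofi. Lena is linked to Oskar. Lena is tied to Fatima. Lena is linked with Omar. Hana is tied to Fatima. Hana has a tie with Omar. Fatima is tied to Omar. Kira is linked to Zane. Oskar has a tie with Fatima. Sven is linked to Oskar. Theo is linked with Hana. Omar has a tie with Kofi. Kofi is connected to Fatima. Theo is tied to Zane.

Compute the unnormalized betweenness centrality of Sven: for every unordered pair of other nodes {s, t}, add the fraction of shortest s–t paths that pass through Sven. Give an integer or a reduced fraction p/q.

Pairs whose geodesics pass through Sven — Zane–Kofi: 1/4; Zane–Oskar: 1/3; Theo–Kofi: 1/4; Theo–Oskar: 1/3; Kira–Kofi: 1/4; Kira–Oskar: 1/3; Kofi–Hana: 1/4; Hana–Oskar: 1/3; Omar–Oskar: 1/4.
All other pairs contribute 0.
Summing the contributions gives betweenness(Sven) = 31/12.

31/12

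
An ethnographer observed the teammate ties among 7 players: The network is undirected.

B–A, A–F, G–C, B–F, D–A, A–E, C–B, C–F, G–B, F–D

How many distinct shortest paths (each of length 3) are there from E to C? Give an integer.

2

The shortest distance is 3. The length-3 paths are: E–A–B–C; E–A–F–C.
That gives 2 distinct shortest paths.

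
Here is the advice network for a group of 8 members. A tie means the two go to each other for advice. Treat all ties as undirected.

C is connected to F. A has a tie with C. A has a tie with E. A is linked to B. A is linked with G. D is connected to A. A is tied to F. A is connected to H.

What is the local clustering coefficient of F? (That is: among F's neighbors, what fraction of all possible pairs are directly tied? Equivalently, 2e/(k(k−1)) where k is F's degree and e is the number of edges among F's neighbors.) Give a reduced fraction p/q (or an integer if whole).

F's neighbors: A and C (k = 2).
Possible neighbor pairs: C(2,2) = 1. Edges among them: A–C → e = 1.
Clustering(F) = 1/1.

1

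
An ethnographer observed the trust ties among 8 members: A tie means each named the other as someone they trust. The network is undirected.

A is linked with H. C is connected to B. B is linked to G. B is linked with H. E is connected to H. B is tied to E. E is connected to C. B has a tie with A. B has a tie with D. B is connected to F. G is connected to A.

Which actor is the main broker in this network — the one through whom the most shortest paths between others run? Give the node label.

B

Unnormalized betweenness of each node: A:1/2, B:31/2, C:0, D:0, E:1/2, F:0, G:0, H:1/2.
B has the largest value, 31/2, making it the main broker — the node through which the most shortest paths run.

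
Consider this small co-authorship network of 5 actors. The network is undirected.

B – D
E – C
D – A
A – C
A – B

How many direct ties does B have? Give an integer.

B is directly tied to A and D. That is 2 neighbors, so the degree of B is 2.

2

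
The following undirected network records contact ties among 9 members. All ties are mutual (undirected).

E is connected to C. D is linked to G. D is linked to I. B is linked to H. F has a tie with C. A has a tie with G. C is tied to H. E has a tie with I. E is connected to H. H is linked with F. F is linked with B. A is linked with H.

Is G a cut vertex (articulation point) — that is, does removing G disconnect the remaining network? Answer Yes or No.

No

Even without G, every remaining node can still reach every other (the residual graph is connected), so G is not a cut vertex.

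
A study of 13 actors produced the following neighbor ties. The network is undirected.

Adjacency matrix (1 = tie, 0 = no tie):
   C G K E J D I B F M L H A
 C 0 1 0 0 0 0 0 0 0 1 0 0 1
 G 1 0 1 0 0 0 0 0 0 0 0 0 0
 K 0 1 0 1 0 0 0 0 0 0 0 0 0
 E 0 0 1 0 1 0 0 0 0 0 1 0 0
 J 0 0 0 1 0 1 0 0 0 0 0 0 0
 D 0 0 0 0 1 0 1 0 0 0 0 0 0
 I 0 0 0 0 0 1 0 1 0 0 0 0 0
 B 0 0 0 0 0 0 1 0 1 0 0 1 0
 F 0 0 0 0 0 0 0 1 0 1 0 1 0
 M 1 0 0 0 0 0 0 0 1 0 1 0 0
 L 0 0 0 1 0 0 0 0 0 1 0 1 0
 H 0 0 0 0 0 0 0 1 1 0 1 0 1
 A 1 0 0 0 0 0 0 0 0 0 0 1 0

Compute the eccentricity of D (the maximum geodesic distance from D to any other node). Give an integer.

5

Distances from D: A:4, B:2, C:5, E:2, F:3, G:4, H:3, I:1, J:1, K:3, L:3, M:4.
The largest is 5 (to C), so the eccentricity of D is 5.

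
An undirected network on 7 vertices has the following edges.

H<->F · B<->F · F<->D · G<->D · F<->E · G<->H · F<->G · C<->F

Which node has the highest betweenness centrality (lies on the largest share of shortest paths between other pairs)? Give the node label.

Unnormalized betweenness of each node: B:0, C:0, D:0, E:0, F:25/2, G:1/2, H:0.
F has the largest value, 25/2, making it the main broker — the node through which the most shortest paths run.

F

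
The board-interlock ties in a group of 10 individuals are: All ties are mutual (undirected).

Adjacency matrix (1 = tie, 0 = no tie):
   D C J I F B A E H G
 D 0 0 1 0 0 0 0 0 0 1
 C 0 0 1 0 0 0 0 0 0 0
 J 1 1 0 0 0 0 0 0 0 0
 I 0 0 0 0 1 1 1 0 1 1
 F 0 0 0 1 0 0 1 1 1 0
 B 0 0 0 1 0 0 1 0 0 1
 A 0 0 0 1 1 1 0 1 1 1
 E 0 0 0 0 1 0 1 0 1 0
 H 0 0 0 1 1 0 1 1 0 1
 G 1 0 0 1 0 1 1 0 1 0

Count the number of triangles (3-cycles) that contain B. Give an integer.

B's neighbors: A, G, and I.
Neighbor pairs that are themselves tied: B–A–G; B–A–I; B–G–I. Each forms one triangle with B, for 3 in total.

3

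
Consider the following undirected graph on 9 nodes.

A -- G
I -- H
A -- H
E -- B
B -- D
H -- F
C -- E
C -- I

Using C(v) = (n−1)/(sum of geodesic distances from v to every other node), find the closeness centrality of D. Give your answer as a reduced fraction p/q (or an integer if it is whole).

4/17

Distances from D: A:6, B:1, C:3, E:2, F:6, G:7, H:5, I:4. Sum = 34.
n = 9, so closeness = 8/34 = 4/17.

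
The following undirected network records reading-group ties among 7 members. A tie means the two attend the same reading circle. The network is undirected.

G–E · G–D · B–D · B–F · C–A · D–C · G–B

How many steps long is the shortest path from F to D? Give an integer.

2

One shortest route is F – B – D, which uses 2 edges, and F and D are not directly tied, so nothing shorter exists. So d(F,D) = 2.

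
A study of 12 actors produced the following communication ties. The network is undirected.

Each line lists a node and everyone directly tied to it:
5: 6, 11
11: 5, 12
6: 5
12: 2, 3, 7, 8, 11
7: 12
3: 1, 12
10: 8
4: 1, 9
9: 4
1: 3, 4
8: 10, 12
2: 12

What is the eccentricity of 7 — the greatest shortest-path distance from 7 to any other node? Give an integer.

5

Distances from 7: 1:3, 2:2, 3:2, 4:4, 5:3, 6:4, 8:2, 9:5, 10:3, 11:2, 12:1.
The largest is 5 (to 9), so the eccentricity of 7 is 5.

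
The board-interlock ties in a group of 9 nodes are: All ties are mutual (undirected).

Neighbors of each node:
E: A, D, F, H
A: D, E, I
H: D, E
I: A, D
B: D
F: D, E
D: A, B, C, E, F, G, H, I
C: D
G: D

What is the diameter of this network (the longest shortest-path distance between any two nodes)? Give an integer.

Eccentricity of each node (its greatest distance to any other): A:2, B:2, C:2, D:1, E:2, F:2, G:2, H:2, I:2.
The maximum eccentricity is 2, realized for instance by the pair H–F via H – D – F. So the diameter is 2.

2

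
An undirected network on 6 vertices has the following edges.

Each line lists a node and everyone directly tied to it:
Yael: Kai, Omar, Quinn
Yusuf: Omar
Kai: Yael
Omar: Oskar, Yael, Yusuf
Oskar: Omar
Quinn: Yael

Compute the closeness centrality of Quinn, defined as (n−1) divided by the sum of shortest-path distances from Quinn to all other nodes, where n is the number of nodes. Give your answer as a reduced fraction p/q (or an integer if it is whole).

5/11

Distances from Quinn: Kai:2, Omar:2, Oskar:3, Yael:1, Yusuf:3. Sum = 11.
n = 6, so closeness = 5/11.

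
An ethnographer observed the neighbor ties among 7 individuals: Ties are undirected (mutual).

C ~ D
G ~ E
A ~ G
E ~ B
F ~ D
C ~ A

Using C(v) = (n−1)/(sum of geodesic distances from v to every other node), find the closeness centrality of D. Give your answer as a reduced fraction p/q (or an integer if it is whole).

3/8

Distances from D: A:2, B:5, C:1, E:4, F:1, G:3. Sum = 16.
n = 7, so closeness = 6/16 = 3/8.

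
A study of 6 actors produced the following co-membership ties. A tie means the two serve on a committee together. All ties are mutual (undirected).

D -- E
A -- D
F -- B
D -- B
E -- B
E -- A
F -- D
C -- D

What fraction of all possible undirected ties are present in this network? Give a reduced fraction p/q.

8/15

There are 8 edges and 6 nodes, so the maximum possible is C(6,2) = 15.
Density = 8/15.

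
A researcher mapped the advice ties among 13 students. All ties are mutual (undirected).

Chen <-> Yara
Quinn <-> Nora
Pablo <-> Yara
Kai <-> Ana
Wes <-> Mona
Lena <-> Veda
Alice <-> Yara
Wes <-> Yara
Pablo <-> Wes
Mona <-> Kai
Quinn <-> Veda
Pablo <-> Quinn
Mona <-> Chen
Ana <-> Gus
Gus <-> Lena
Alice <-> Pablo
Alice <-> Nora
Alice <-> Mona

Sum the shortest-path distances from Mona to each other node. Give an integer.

26

Distances from Mona: Alice:1, Ana:2, Chen:1, Gus:3, Kai:1, Lena:4, Nora:2, Pablo:2, Quinn:3, Veda:4, Wes:1, Yara:2.
Sum = 1 + 2 + 1 + 3 + 1 + 4 + 2 + 2 + 3 + 4 + 1 + 2 = 26.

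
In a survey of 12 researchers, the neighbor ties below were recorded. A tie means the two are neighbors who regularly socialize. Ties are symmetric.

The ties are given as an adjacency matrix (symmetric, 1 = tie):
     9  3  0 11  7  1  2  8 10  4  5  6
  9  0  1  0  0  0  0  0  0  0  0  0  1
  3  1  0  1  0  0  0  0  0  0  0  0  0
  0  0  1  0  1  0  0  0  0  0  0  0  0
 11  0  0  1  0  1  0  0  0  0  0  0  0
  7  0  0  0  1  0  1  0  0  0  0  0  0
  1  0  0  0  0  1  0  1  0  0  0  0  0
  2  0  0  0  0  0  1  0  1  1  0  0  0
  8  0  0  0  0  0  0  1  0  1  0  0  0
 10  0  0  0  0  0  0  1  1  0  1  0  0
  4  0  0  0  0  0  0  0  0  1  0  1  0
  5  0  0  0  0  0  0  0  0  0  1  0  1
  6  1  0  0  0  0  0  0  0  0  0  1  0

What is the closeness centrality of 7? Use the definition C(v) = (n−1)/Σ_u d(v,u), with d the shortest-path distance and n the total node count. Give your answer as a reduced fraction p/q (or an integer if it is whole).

Distances from 7: 0:2, 1:1, 2:2, 3:3, 4:4, 5:5, 6:5, 8:3, 9:4, 10:3, 11:1. Sum = 33.
n = 12, so closeness = 11/33 = 1/3.

1/3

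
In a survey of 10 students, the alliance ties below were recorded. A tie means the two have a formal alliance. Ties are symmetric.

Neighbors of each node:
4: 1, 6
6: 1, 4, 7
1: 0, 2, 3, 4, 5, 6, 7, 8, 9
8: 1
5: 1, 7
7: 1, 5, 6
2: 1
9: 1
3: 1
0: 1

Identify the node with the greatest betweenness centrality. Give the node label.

1

Unnormalized betweenness of each node: 0:0, 1:32, 2:0, 3:0, 4:0, 5:0, 6:1/2, 7:1/2, 8:0, 9:0.
1 has the largest value, 32, making it the main broker — the node through which the most shortest paths run.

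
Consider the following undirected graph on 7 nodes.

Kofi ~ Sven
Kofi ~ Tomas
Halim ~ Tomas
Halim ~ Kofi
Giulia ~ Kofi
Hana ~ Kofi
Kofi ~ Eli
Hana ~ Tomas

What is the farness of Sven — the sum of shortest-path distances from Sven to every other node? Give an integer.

11

Distances from Sven: Eli:2, Giulia:2, Halim:2, Hana:2, Kofi:1, Tomas:2.
Sum = 2 + 2 + 2 + 2 + 1 + 2 = 11.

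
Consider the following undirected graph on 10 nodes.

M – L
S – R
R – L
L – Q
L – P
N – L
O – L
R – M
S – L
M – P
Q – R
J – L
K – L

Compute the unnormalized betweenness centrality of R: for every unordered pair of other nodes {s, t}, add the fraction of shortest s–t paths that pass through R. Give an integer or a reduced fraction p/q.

3/2

Pairs whose geodesics pass through R — S–Q: 1/2; S–M: 1/2; Q–M: 1/2.
All other pairs contribute 0.
Summing the contributions gives betweenness(R) = 3/2.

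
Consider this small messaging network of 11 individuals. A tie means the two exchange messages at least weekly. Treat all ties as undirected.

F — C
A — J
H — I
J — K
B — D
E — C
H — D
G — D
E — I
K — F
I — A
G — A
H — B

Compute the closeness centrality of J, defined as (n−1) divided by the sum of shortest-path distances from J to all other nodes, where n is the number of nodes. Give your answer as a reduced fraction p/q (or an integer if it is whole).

5/12

Distances from J: A:1, B:4, C:3, D:3, E:3, F:2, G:2, H:3, I:2, K:1. Sum = 24.
n = 11, so closeness = 10/24 = 5/12.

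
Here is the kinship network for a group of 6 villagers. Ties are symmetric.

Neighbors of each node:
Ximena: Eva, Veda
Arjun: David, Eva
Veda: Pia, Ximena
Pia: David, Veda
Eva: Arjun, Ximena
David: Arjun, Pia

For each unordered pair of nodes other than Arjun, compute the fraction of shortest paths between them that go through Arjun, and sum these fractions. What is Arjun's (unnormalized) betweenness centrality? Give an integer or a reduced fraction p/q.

Pairs whose geodesics pass through Arjun — David–Ximena: 1/2; David–Eva: 1; Pia–Eva: 1/2.
All other pairs contribute 0.
Summing the contributions gives betweenness(Arjun) = 2.

2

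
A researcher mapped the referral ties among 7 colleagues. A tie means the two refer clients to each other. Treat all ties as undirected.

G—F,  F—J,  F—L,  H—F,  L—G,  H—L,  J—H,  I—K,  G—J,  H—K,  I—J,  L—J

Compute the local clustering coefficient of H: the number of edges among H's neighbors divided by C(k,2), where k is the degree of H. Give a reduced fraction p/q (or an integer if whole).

1/2

H's neighbors: F, J, K, and L (k = 4).
Possible neighbor pairs: C(4,2) = 6. Edges among them: F–J, F–L, J–L → e = 3.
Clustering(H) = 3/6 = 1/2.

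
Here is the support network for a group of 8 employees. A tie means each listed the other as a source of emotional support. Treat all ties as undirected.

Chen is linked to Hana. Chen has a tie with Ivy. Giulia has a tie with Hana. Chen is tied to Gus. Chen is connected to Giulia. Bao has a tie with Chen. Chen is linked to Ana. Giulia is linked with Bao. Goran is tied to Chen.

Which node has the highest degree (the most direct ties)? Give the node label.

Chen

Degrees — Ana:1, Bao:2, Chen:7, Giulia:3, Goran:1, Gus:1, Hana:2, Ivy:1.
The maximum is 7, attained only by Chen.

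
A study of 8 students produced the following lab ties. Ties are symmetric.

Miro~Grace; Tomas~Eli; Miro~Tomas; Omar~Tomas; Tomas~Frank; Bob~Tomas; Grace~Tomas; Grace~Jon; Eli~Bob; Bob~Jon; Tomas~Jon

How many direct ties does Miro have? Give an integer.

2

Miro is directly tied to Grace and Tomas. That is 2 neighbors, so the degree of Miro is 2.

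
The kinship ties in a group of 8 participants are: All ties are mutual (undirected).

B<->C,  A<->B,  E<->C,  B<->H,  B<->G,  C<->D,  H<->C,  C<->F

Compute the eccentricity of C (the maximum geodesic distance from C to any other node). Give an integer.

2

Distances from C: A:2, B:1, D:1, E:1, F:1, G:2, H:1.
The largest is 2 (to A and G), so the eccentricity of C is 2.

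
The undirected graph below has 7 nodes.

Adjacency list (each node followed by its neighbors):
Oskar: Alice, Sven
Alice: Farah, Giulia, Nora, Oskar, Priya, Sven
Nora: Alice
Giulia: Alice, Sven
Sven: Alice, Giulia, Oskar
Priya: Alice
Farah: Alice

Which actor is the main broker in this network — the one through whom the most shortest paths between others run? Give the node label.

Alice

Unnormalized betweenness of each node: Alice:25/2, Farah:0, Giulia:0, Nora:0, Oskar:0, Priya:0, Sven:1/2.
Alice has the largest value, 25/2, making it the main broker — the node through which the most shortest paths run.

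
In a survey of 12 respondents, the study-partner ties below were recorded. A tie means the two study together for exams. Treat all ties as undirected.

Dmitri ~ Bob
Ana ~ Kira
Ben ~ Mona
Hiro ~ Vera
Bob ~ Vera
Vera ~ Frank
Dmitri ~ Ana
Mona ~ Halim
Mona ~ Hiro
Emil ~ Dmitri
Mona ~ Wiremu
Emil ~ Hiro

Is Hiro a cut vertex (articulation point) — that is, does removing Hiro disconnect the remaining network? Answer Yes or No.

Removing Hiro leaves {Ana, Bob, Dmitri, Emil, Frank, Kira, and Vera} with no path to {Ben, Halim, Mona, and Wiremu}, so the network splits into 2 components. Hiro is a cut vertex.

Yes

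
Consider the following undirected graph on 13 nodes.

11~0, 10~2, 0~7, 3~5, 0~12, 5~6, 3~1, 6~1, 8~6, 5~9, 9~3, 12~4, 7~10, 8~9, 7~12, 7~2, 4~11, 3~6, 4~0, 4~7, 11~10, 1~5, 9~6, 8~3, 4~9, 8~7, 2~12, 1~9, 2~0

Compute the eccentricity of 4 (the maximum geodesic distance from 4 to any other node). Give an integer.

2

Distances from 4: 0:1, 1:2, 2:2, 3:2, 5:2, 6:2, 7:1, 8:2, 9:1, 10:2, 11:1, 12:1.
The largest is 2 (to 2, 10, 8, 5, 6, 3, and 1), so the eccentricity of 4 is 2.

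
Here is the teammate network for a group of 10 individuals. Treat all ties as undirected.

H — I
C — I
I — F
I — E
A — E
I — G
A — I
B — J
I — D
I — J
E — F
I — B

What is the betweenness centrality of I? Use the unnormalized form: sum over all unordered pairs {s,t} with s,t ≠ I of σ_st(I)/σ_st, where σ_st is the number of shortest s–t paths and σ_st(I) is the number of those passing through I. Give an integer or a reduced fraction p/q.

65/2

Pairs whose geodesics pass through I — B–G: 1; B–C: 1; B–H: 1; B–E: 1; B–D: 1; B–A: 1; B–F: 1; G–C: 1; G–H: 1; G–J: 1; G–E: 1; G–D: 1; G–A: 1; G–F: 1 … (+19 more pairs).
All other pairs contribute 0.
Summing the contributions gives betweenness(I) = 65/2.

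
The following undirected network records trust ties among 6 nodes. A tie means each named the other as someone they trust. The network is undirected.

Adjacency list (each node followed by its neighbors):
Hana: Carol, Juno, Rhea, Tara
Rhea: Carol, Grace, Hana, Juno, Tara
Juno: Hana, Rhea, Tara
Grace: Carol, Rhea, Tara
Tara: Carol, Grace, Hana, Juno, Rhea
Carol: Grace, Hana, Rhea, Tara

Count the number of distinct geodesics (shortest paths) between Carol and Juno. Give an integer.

3

The shortest distance is 2. The length-2 paths are: Carol–Hana–Juno; Carol–Rhea–Juno; Carol–Tara–Juno.
That gives 3 distinct shortest paths.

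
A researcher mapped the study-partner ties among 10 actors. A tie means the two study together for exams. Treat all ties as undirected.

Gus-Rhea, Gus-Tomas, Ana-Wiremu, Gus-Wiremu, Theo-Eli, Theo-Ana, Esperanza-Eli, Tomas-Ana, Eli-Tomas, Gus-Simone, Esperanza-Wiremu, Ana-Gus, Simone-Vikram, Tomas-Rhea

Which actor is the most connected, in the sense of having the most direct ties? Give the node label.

Degrees — Ana:4, Eli:3, Esperanza:2, Gus:5, Rhea:2, Simone:2, Theo:2, Tomas:4, Vikram:1, Wiremu:3.
The maximum is 5, attained only by Gus.

Gus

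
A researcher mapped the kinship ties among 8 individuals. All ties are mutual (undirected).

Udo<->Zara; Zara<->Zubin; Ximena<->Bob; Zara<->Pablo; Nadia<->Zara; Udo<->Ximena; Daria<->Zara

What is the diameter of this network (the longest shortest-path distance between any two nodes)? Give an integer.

4

Eccentricity of each node (its greatest distance to any other): Bob:4, Daria:4, Nadia:4, Pablo:4, Udo:2, Ximena:3, Zara:3, Zubin:4.
The maximum eccentricity is 4, realized for instance by the pair Zubin–Bob via Zubin – Zara – Udo – Ximena – Bob. So the diameter is 4.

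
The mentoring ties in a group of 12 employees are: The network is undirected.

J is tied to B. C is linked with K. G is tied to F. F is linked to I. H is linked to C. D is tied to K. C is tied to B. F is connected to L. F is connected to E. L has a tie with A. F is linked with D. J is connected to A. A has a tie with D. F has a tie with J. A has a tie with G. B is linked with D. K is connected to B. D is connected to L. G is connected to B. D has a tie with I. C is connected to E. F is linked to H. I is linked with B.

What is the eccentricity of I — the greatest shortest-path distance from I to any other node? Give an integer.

Distances from I: A:2, B:1, C:2, D:1, E:2, F:1, G:2, H:2, J:2, K:2, L:2.
The largest is 2 (to G, L, E, H, J, K, C, and A), so the eccentricity of I is 2.

2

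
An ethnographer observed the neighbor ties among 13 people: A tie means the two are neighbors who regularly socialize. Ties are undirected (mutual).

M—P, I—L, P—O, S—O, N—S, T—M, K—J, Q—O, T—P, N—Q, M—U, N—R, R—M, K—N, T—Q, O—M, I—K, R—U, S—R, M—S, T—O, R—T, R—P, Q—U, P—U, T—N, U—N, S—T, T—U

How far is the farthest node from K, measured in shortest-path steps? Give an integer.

3

Distances from K: I:1, J:1, L:2, M:3, N:1, O:3, P:3, Q:2, R:2, S:2, T:2, U:2.
The largest is 3 (to P, M, and O), so the eccentricity of K is 3.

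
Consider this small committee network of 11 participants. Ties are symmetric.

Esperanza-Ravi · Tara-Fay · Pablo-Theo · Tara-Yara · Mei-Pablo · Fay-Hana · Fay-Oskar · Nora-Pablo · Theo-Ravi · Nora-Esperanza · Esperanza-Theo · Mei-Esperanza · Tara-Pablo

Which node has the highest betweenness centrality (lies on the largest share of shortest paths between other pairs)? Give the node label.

Tara

Unnormalized betweenness of each node: Esperanza:7/2, Fay:17, Hana:0, Mei:2, Nora:2, Oskar:0, Pablo:53/2, Ravi:0, Tara:27, Theo:8, Yara:0.
Tara has the largest value, 27, making it the main broker — the node through which the most shortest paths run.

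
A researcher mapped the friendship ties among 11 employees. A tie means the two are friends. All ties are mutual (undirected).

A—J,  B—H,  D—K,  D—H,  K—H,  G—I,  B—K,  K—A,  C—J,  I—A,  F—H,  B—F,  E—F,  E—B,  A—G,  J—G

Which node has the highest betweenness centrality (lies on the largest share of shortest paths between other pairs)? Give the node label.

K

Unnormalized betweenness of each node: A:25, B:61/6, C:0, D:0, E:0, F:5/6, G:1, H:31/6, I:0, J:9, K:155/6.
K has the largest value, 155/6, making it the main broker — the node through which the most shortest paths run.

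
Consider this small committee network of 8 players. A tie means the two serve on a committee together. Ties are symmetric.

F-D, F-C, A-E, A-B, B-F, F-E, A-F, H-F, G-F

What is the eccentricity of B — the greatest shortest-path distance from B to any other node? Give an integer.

2

Distances from B: A:1, C:2, D:2, E:2, F:1, G:2, H:2.
The largest is 2 (to D, E, C, H, and G), so the eccentricity of B is 2.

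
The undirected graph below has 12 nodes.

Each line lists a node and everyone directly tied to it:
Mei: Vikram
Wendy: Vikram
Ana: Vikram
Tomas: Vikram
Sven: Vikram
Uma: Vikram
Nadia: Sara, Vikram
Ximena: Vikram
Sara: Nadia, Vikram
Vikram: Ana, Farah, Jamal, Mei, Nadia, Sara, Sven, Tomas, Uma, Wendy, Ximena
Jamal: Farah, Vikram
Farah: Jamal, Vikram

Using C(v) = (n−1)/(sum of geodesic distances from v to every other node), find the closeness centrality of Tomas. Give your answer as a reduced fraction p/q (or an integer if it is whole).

Distances from Tomas: Ana:2, Farah:2, Jamal:2, Mei:2, Nadia:2, Sara:2, Sven:2, Uma:2, Vikram:1, Wendy:2, Ximena:2. Sum = 21.
n = 12, so closeness = 11/21.

11/21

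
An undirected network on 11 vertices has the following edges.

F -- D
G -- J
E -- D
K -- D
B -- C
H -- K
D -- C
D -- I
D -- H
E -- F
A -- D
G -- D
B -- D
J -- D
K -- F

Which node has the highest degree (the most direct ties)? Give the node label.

D

Degrees — A:1, B:2, C:2, D:10, E:2, F:3, G:2, H:2, I:1, J:2, K:3.
The maximum is 10, attained only by D.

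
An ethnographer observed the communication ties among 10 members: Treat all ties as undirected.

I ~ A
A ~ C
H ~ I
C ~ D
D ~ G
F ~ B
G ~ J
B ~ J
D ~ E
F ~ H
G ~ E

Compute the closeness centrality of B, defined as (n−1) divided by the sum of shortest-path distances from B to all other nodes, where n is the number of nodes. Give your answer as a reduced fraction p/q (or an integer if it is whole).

9/23

Distances from B: A:4, C:4, D:3, E:3, F:1, G:2, H:2, I:3, J:1. Sum = 23.
n = 10, so closeness = 9/23.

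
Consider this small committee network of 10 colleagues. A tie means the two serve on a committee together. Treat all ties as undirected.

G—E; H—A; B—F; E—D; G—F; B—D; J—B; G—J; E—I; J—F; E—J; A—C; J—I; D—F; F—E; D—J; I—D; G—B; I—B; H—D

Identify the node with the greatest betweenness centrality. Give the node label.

Unnormalized betweenness of each node: A:8, B:19/12, C:0, D:369/20, E:19/12, F:6/5, G:1/5, H:14, I:1/5, J:107/60.
D has the largest value, 369/20, making it the main broker — the node through which the most shortest paths run.

D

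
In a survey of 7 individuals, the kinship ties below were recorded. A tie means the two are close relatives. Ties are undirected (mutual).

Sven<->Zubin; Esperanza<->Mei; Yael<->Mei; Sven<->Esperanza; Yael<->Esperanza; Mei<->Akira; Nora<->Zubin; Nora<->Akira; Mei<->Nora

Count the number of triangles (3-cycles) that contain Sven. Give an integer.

0

Sven's neighbors are Esperanza and Zubin, but none of them are tied to each other, so no triangle contains Sven.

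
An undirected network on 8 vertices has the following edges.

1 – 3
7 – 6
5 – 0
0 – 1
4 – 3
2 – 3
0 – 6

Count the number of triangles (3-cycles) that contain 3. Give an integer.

3's neighbors are 1, 2, and 4, but none of them are tied to each other, so no triangle contains 3.

0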